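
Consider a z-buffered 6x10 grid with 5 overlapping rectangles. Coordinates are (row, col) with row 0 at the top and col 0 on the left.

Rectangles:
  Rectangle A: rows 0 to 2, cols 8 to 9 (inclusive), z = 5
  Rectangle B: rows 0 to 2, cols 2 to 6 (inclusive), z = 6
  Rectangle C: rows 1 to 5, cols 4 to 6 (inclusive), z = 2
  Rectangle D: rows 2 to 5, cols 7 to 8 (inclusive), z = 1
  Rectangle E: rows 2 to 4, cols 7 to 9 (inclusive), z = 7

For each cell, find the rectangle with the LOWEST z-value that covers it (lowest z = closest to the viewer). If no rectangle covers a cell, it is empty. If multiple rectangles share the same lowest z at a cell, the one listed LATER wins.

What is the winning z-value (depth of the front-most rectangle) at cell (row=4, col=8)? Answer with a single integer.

Check cell (4,8):
  A: rows 0-2 cols 8-9 -> outside (row miss)
  B: rows 0-2 cols 2-6 -> outside (row miss)
  C: rows 1-5 cols 4-6 -> outside (col miss)
  D: rows 2-5 cols 7-8 z=1 -> covers; best now D (z=1)
  E: rows 2-4 cols 7-9 z=7 -> covers; best now D (z=1)
Winner: D at z=1

Answer: 1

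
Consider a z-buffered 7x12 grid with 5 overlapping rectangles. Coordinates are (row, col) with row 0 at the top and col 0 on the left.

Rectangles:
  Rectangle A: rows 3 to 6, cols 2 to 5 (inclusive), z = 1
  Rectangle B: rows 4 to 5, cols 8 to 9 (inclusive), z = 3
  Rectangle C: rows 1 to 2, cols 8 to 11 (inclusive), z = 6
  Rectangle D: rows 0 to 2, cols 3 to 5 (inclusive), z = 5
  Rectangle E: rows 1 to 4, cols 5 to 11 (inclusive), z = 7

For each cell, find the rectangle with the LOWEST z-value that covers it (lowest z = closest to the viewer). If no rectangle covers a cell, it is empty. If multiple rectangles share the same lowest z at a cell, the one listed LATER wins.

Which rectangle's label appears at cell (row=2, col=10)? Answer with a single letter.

Answer: C

Derivation:
Check cell (2,10):
  A: rows 3-6 cols 2-5 -> outside (row miss)
  B: rows 4-5 cols 8-9 -> outside (row miss)
  C: rows 1-2 cols 8-11 z=6 -> covers; best now C (z=6)
  D: rows 0-2 cols 3-5 -> outside (col miss)
  E: rows 1-4 cols 5-11 z=7 -> covers; best now C (z=6)
Winner: C at z=6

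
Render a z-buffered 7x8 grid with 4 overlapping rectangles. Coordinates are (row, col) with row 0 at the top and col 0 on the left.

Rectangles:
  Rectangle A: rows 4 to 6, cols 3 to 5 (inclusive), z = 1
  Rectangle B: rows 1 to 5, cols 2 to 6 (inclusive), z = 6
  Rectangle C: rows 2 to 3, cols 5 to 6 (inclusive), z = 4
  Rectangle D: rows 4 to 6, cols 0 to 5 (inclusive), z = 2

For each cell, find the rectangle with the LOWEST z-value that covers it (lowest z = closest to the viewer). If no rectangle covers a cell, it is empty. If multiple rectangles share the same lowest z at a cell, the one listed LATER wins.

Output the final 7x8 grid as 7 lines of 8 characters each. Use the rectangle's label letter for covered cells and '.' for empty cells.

........
..BBBBB.
..BBBCC.
..BBBCC.
DDDAAAB.
DDDAAAB.
DDDAAA..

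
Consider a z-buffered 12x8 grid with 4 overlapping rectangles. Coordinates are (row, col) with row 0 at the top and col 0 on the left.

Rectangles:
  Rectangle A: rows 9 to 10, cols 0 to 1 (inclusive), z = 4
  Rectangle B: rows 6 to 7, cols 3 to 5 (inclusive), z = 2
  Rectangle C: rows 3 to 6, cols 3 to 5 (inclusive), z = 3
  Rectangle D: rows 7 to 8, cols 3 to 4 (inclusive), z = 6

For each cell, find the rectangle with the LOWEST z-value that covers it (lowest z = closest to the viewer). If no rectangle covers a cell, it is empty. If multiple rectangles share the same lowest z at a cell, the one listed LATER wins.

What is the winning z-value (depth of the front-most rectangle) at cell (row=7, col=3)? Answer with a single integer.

Answer: 2

Derivation:
Check cell (7,3):
  A: rows 9-10 cols 0-1 -> outside (row miss)
  B: rows 6-7 cols 3-5 z=2 -> covers; best now B (z=2)
  C: rows 3-6 cols 3-5 -> outside (row miss)
  D: rows 7-8 cols 3-4 z=6 -> covers; best now B (z=2)
Winner: B at z=2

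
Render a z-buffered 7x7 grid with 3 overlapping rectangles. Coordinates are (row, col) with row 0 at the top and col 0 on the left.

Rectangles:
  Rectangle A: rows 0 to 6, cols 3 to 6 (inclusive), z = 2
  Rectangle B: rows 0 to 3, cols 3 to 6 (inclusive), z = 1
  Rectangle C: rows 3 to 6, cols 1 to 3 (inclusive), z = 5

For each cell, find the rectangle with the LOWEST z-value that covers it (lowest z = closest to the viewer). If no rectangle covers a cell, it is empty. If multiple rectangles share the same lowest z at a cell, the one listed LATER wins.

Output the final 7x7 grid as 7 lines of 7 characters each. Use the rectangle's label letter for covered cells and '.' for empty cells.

...BBBB
...BBBB
...BBBB
.CCBBBB
.CCAAAA
.CCAAAA
.CCAAAA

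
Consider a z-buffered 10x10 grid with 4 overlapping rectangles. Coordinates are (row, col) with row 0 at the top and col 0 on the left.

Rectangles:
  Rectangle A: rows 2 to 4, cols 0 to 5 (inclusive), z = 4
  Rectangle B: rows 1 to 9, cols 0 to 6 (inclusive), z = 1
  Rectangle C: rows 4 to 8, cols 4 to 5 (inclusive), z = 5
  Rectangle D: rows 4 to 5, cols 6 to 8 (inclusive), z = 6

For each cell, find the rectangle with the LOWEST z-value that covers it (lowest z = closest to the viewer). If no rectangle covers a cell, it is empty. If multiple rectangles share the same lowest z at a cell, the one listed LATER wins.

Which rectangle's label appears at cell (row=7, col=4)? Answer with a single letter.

Answer: B

Derivation:
Check cell (7,4):
  A: rows 2-4 cols 0-5 -> outside (row miss)
  B: rows 1-9 cols 0-6 z=1 -> covers; best now B (z=1)
  C: rows 4-8 cols 4-5 z=5 -> covers; best now B (z=1)
  D: rows 4-5 cols 6-8 -> outside (row miss)
Winner: B at z=1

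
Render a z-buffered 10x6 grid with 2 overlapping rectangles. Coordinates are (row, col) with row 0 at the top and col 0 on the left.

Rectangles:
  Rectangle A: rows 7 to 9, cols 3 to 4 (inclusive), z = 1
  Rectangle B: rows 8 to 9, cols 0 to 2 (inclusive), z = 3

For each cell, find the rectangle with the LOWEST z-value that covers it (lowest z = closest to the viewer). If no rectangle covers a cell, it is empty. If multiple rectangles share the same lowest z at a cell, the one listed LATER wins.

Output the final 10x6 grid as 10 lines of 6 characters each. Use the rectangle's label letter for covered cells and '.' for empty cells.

......
......
......
......
......
......
......
...AA.
BBBAA.
BBBAA.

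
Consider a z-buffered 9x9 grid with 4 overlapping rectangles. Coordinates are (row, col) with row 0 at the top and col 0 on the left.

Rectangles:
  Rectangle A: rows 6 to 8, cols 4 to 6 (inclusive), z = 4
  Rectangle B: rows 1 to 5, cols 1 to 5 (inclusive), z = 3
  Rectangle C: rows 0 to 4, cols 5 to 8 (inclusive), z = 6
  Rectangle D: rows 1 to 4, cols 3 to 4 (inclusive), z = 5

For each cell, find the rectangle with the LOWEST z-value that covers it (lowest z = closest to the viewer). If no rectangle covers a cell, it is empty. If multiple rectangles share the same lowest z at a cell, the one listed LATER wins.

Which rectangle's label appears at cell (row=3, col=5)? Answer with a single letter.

Answer: B

Derivation:
Check cell (3,5):
  A: rows 6-8 cols 4-6 -> outside (row miss)
  B: rows 1-5 cols 1-5 z=3 -> covers; best now B (z=3)
  C: rows 0-4 cols 5-8 z=6 -> covers; best now B (z=3)
  D: rows 1-4 cols 3-4 -> outside (col miss)
Winner: B at z=3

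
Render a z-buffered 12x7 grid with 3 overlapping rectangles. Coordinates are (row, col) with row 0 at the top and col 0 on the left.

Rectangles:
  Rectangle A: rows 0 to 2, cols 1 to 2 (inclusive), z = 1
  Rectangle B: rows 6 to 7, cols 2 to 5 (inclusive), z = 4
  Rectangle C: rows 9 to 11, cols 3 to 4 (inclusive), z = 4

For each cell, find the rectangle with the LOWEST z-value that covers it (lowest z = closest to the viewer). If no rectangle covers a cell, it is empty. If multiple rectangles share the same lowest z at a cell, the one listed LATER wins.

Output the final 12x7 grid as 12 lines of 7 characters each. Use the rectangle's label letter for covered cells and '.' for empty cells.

.AA....
.AA....
.AA....
.......
.......
.......
..BBBB.
..BBBB.
.......
...CC..
...CC..
...CC..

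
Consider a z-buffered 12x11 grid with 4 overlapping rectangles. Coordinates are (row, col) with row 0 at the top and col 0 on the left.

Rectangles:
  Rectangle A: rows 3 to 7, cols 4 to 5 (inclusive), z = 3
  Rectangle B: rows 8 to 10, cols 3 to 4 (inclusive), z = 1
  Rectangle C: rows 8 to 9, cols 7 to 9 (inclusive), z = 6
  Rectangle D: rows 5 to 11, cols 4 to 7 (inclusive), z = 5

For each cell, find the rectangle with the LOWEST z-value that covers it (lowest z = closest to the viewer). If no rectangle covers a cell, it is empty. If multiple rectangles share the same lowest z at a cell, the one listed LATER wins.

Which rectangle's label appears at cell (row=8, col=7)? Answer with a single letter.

Answer: D

Derivation:
Check cell (8,7):
  A: rows 3-7 cols 4-5 -> outside (row miss)
  B: rows 8-10 cols 3-4 -> outside (col miss)
  C: rows 8-9 cols 7-9 z=6 -> covers; best now C (z=6)
  D: rows 5-11 cols 4-7 z=5 -> covers; best now D (z=5)
Winner: D at z=5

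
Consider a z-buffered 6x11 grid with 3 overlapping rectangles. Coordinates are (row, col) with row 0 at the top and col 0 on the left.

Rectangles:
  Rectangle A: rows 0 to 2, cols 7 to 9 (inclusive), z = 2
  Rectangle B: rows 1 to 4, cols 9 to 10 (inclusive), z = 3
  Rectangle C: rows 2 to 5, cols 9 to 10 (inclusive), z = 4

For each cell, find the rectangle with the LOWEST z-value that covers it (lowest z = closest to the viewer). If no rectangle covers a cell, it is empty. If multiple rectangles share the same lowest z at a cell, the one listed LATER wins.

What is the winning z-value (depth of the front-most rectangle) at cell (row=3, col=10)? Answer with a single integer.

Check cell (3,10):
  A: rows 0-2 cols 7-9 -> outside (row miss)
  B: rows 1-4 cols 9-10 z=3 -> covers; best now B (z=3)
  C: rows 2-5 cols 9-10 z=4 -> covers; best now B (z=3)
Winner: B at z=3

Answer: 3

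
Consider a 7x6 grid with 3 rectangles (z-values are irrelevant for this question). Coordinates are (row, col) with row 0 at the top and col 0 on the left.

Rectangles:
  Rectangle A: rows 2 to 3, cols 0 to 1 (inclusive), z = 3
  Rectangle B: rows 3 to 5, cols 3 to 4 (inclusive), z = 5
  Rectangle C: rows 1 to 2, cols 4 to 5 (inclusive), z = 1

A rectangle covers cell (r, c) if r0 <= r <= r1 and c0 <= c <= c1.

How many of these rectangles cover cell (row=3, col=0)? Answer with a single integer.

Check cell (3,0):
  A: rows 2-3 cols 0-1 -> covers
  B: rows 3-5 cols 3-4 -> outside (col miss)
  C: rows 1-2 cols 4-5 -> outside (row miss)
Count covering = 1

Answer: 1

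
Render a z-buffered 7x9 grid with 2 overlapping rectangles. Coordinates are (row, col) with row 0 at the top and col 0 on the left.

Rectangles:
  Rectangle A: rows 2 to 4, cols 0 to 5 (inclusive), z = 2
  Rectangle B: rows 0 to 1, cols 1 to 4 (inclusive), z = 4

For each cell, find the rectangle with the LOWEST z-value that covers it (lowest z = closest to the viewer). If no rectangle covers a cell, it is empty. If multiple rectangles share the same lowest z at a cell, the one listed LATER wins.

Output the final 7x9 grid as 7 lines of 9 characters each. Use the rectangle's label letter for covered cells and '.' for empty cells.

.BBBB....
.BBBB....
AAAAAA...
AAAAAA...
AAAAAA...
.........
.........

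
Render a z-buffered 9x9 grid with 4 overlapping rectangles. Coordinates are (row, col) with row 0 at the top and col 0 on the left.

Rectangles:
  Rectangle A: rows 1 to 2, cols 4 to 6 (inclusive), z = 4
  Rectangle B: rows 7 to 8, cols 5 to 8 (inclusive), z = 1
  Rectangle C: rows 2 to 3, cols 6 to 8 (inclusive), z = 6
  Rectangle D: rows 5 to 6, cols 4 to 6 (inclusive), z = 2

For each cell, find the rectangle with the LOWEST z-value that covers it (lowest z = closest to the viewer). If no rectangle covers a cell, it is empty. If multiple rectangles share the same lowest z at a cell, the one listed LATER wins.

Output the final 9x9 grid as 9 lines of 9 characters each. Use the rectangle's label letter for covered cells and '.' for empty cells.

.........
....AAA..
....AAACC
......CCC
.........
....DDD..
....DDD..
.....BBBB
.....BBBB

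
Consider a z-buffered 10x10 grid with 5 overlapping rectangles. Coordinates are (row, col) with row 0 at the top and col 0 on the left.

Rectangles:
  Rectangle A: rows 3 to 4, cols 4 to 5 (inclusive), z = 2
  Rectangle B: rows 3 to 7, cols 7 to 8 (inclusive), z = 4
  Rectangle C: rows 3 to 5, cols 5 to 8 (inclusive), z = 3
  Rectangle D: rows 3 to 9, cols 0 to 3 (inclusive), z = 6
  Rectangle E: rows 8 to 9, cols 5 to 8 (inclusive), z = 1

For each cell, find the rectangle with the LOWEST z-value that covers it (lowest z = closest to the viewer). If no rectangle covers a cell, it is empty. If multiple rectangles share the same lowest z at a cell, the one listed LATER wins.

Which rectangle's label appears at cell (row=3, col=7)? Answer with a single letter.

Check cell (3,7):
  A: rows 3-4 cols 4-5 -> outside (col miss)
  B: rows 3-7 cols 7-8 z=4 -> covers; best now B (z=4)
  C: rows 3-5 cols 5-8 z=3 -> covers; best now C (z=3)
  D: rows 3-9 cols 0-3 -> outside (col miss)
  E: rows 8-9 cols 5-8 -> outside (row miss)
Winner: C at z=3

Answer: C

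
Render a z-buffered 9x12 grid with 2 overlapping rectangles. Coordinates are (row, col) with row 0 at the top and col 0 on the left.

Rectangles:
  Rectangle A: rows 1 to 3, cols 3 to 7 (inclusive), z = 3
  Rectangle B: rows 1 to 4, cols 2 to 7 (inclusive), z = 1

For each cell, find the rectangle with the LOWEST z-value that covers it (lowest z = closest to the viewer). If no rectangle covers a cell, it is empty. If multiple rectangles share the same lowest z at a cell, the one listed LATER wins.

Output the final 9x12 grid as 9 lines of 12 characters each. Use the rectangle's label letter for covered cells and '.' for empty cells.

............
..BBBBBB....
..BBBBBB....
..BBBBBB....
..BBBBBB....
............
............
............
............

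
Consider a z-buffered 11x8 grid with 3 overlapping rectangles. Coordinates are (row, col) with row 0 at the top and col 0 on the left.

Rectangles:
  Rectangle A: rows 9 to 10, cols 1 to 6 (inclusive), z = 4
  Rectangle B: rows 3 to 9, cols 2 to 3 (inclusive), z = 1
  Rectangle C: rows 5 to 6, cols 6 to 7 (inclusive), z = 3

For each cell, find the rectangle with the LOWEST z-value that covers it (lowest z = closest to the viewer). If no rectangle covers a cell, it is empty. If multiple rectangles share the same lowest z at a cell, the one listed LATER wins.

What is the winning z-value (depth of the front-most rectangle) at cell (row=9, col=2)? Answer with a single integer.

Check cell (9,2):
  A: rows 9-10 cols 1-6 z=4 -> covers; best now A (z=4)
  B: rows 3-9 cols 2-3 z=1 -> covers; best now B (z=1)
  C: rows 5-6 cols 6-7 -> outside (row miss)
Winner: B at z=1

Answer: 1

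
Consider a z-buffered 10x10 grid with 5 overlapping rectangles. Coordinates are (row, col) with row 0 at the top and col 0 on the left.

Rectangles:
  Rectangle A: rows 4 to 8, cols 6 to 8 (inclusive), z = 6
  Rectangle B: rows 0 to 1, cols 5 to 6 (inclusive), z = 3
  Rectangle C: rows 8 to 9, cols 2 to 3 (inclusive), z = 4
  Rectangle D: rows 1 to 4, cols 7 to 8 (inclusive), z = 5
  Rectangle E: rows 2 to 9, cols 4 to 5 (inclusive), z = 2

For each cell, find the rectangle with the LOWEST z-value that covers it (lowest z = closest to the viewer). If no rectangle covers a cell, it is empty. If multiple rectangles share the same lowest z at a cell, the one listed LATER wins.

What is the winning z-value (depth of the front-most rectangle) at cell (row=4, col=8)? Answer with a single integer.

Check cell (4,8):
  A: rows 4-8 cols 6-8 z=6 -> covers; best now A (z=6)
  B: rows 0-1 cols 5-6 -> outside (row miss)
  C: rows 8-9 cols 2-3 -> outside (row miss)
  D: rows 1-4 cols 7-8 z=5 -> covers; best now D (z=5)
  E: rows 2-9 cols 4-5 -> outside (col miss)
Winner: D at z=5

Answer: 5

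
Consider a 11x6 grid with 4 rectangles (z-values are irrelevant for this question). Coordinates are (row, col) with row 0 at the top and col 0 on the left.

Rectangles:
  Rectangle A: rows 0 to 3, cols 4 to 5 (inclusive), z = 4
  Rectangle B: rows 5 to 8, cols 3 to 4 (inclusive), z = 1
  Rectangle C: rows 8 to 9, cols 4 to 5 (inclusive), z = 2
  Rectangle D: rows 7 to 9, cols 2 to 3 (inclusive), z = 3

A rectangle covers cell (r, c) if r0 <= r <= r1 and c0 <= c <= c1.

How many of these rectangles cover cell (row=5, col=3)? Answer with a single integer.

Answer: 1

Derivation:
Check cell (5,3):
  A: rows 0-3 cols 4-5 -> outside (row miss)
  B: rows 5-8 cols 3-4 -> covers
  C: rows 8-9 cols 4-5 -> outside (row miss)
  D: rows 7-9 cols 2-3 -> outside (row miss)
Count covering = 1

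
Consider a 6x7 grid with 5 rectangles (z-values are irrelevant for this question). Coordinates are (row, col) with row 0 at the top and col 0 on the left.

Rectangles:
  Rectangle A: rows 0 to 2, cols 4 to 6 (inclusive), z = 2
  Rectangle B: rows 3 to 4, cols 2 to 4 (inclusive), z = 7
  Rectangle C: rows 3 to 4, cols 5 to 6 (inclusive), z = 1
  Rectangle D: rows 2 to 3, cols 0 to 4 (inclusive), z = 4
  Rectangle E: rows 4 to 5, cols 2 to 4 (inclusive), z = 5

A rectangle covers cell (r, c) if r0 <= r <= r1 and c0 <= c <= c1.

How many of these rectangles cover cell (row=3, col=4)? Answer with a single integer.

Check cell (3,4):
  A: rows 0-2 cols 4-6 -> outside (row miss)
  B: rows 3-4 cols 2-4 -> covers
  C: rows 3-4 cols 5-6 -> outside (col miss)
  D: rows 2-3 cols 0-4 -> covers
  E: rows 4-5 cols 2-4 -> outside (row miss)
Count covering = 2

Answer: 2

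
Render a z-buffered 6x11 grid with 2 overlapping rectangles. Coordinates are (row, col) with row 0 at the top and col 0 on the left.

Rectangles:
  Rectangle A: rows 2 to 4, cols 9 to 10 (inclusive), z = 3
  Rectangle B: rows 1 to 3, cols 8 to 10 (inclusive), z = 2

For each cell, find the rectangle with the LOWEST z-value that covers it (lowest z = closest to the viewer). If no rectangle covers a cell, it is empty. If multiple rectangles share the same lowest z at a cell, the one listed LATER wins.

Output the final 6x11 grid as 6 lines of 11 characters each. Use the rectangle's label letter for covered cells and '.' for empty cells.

...........
........BBB
........BBB
........BBB
.........AA
...........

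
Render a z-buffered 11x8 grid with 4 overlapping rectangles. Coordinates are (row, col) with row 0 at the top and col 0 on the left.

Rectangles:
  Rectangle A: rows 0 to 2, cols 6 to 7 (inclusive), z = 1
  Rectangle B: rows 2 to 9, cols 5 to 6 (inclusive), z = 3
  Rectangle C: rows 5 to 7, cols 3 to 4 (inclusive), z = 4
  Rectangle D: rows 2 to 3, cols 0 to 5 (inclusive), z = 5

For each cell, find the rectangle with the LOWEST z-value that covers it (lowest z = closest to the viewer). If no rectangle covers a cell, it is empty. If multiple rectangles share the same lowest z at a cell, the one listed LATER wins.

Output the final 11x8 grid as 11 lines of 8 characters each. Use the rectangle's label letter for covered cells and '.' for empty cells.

......AA
......AA
DDDDDBAA
DDDDDBB.
.....BB.
...CCBB.
...CCBB.
...CCBB.
.....BB.
.....BB.
........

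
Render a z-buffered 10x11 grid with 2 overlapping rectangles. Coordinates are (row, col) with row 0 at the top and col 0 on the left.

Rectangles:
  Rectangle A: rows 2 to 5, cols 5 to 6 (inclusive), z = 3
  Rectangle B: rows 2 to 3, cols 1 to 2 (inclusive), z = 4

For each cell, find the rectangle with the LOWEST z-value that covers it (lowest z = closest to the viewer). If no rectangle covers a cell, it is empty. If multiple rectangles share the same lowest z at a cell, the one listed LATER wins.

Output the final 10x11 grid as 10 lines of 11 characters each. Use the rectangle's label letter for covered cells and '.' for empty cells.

...........
...........
.BB..AA....
.BB..AA....
.....AA....
.....AA....
...........
...........
...........
...........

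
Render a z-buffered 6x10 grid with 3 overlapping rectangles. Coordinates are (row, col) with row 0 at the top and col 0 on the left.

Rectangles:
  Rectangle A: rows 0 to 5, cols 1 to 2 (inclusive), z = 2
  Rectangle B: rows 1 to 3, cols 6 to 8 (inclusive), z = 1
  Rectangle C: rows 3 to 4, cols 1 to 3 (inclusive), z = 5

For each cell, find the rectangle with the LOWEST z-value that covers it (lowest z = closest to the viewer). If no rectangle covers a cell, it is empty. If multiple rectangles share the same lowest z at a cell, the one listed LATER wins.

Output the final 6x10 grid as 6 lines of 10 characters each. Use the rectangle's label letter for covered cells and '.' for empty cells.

.AA.......
.AA...BBB.
.AA...BBB.
.AAC..BBB.
.AAC......
.AA.......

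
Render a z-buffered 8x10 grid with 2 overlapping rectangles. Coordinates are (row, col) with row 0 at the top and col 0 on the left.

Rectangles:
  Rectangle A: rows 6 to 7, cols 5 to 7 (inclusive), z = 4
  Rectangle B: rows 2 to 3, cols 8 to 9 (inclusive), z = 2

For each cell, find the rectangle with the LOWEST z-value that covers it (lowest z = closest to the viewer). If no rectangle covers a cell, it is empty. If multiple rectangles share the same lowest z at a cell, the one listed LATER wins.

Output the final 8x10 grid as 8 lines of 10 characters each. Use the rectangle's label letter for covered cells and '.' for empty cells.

..........
..........
........BB
........BB
..........
..........
.....AAA..
.....AAA..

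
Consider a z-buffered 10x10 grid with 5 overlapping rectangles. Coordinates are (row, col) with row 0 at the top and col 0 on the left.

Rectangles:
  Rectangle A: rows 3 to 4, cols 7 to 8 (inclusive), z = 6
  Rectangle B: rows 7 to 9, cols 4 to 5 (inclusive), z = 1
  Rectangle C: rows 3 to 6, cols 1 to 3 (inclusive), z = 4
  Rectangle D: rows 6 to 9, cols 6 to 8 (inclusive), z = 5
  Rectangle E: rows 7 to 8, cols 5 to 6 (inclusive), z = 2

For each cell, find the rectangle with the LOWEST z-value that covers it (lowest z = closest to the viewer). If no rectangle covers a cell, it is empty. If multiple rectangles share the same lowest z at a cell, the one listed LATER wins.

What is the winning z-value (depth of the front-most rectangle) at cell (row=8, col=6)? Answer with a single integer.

Answer: 2

Derivation:
Check cell (8,6):
  A: rows 3-4 cols 7-8 -> outside (row miss)
  B: rows 7-9 cols 4-5 -> outside (col miss)
  C: rows 3-6 cols 1-3 -> outside (row miss)
  D: rows 6-9 cols 6-8 z=5 -> covers; best now D (z=5)
  E: rows 7-8 cols 5-6 z=2 -> covers; best now E (z=2)
Winner: E at z=2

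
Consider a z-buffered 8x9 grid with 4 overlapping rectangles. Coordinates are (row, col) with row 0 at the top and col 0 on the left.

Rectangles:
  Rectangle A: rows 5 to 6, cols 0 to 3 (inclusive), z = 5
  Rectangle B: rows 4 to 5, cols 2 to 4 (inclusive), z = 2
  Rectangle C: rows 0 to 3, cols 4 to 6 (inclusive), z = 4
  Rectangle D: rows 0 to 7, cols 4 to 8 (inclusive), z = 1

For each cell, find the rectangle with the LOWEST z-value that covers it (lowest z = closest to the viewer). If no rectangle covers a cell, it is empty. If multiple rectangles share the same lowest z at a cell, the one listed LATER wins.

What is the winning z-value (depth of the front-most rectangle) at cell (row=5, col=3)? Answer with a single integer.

Answer: 2

Derivation:
Check cell (5,3):
  A: rows 5-6 cols 0-3 z=5 -> covers; best now A (z=5)
  B: rows 4-5 cols 2-4 z=2 -> covers; best now B (z=2)
  C: rows 0-3 cols 4-6 -> outside (row miss)
  D: rows 0-7 cols 4-8 -> outside (col miss)
Winner: B at z=2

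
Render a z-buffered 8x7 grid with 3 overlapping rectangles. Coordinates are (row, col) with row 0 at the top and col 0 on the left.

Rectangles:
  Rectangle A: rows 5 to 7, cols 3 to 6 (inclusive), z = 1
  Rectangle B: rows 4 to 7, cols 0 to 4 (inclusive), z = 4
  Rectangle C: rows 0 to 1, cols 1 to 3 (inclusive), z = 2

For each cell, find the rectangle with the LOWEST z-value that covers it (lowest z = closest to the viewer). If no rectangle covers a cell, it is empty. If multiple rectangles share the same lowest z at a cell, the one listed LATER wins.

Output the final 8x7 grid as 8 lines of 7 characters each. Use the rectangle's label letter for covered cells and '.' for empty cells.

.CCC...
.CCC...
.......
.......
BBBBB..
BBBAAAA
BBBAAAA
BBBAAAA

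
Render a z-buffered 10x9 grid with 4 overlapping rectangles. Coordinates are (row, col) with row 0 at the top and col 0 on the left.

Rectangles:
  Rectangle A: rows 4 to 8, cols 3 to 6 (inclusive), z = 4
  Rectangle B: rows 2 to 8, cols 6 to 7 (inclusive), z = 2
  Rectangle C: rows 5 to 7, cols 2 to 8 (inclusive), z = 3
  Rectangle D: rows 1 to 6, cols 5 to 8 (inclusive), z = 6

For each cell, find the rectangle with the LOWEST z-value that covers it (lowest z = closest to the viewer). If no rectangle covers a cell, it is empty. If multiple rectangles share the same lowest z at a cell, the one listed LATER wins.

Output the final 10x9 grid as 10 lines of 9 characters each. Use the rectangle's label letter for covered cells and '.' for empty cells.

.........
.....DDDD
.....DBBD
.....DBBD
...AAABBD
..CCCCBBC
..CCCCBBC
..CCCCBBC
...AAABB.
.........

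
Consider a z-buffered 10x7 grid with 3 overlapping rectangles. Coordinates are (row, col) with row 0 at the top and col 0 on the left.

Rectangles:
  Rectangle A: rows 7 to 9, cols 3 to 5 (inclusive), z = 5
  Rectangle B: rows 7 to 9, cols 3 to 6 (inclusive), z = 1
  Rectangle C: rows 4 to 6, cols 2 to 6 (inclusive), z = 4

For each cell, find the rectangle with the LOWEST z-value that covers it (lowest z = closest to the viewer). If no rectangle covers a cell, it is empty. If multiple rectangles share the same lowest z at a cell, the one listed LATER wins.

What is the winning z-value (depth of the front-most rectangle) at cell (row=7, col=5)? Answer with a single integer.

Answer: 1

Derivation:
Check cell (7,5):
  A: rows 7-9 cols 3-5 z=5 -> covers; best now A (z=5)
  B: rows 7-9 cols 3-6 z=1 -> covers; best now B (z=1)
  C: rows 4-6 cols 2-6 -> outside (row miss)
Winner: B at z=1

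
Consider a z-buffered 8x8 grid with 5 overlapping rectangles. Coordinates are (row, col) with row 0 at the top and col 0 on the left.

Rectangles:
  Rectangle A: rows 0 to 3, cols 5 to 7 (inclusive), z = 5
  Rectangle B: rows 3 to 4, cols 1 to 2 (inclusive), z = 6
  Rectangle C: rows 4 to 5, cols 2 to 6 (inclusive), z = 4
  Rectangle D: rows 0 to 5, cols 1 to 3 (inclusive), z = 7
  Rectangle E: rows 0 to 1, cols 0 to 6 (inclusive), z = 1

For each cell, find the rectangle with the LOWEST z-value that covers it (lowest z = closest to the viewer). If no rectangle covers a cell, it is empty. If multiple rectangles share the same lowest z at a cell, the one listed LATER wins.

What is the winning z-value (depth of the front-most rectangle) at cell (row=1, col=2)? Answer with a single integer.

Answer: 1

Derivation:
Check cell (1,2):
  A: rows 0-3 cols 5-7 -> outside (col miss)
  B: rows 3-4 cols 1-2 -> outside (row miss)
  C: rows 4-5 cols 2-6 -> outside (row miss)
  D: rows 0-5 cols 1-3 z=7 -> covers; best now D (z=7)
  E: rows 0-1 cols 0-6 z=1 -> covers; best now E (z=1)
Winner: E at z=1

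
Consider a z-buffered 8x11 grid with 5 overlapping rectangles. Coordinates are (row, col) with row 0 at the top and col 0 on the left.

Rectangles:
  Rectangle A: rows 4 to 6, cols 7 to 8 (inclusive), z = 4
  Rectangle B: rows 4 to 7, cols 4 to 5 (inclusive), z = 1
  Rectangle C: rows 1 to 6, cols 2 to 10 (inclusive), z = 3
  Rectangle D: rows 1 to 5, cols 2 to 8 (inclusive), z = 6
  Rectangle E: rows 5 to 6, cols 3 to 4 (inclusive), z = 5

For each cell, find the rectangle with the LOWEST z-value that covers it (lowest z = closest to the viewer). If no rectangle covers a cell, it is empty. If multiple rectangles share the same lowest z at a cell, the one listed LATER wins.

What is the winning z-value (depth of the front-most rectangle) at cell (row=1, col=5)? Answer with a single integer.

Answer: 3

Derivation:
Check cell (1,5):
  A: rows 4-6 cols 7-8 -> outside (row miss)
  B: rows 4-7 cols 4-5 -> outside (row miss)
  C: rows 1-6 cols 2-10 z=3 -> covers; best now C (z=3)
  D: rows 1-5 cols 2-8 z=6 -> covers; best now C (z=3)
  E: rows 5-6 cols 3-4 -> outside (row miss)
Winner: C at z=3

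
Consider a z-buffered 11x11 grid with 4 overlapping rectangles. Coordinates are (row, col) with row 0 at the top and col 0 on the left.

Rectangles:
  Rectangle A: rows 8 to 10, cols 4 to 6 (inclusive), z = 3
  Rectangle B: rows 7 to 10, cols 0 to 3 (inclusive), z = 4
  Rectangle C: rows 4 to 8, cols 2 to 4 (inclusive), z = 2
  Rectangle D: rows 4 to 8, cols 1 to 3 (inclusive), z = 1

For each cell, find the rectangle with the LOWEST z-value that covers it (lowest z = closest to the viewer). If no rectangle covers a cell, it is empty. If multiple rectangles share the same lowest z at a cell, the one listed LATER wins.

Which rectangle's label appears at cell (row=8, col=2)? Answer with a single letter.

Check cell (8,2):
  A: rows 8-10 cols 4-6 -> outside (col miss)
  B: rows 7-10 cols 0-3 z=4 -> covers; best now B (z=4)
  C: rows 4-8 cols 2-4 z=2 -> covers; best now C (z=2)
  D: rows 4-8 cols 1-3 z=1 -> covers; best now D (z=1)
Winner: D at z=1

Answer: D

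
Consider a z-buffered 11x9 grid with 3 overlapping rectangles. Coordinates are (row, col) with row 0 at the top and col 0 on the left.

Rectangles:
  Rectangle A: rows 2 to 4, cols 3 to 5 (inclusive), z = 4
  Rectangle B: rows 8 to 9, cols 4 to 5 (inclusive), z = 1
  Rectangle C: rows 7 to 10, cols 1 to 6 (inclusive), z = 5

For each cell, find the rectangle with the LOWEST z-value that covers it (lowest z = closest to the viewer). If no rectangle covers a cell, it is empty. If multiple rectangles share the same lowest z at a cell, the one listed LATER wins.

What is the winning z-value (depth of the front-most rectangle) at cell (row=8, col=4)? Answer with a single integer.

Answer: 1

Derivation:
Check cell (8,4):
  A: rows 2-4 cols 3-5 -> outside (row miss)
  B: rows 8-9 cols 4-5 z=1 -> covers; best now B (z=1)
  C: rows 7-10 cols 1-6 z=5 -> covers; best now B (z=1)
Winner: B at z=1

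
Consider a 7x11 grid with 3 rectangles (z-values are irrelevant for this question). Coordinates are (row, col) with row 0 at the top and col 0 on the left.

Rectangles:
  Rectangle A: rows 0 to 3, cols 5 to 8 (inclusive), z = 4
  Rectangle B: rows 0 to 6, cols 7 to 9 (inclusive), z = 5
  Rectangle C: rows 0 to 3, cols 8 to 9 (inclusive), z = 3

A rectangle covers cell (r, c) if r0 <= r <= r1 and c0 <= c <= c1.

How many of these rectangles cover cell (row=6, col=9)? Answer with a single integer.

Answer: 1

Derivation:
Check cell (6,9):
  A: rows 0-3 cols 5-8 -> outside (row miss)
  B: rows 0-6 cols 7-9 -> covers
  C: rows 0-3 cols 8-9 -> outside (row miss)
Count covering = 1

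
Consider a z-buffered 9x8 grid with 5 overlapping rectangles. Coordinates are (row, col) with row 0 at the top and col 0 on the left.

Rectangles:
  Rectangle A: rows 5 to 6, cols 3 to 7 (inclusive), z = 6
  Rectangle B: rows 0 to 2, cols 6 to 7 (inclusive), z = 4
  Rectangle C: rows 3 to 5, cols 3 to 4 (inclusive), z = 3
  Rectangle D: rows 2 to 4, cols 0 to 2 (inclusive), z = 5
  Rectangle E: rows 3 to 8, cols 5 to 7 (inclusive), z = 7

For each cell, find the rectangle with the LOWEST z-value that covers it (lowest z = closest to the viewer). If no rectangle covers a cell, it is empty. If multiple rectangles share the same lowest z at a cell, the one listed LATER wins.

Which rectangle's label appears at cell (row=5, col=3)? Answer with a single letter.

Check cell (5,3):
  A: rows 5-6 cols 3-7 z=6 -> covers; best now A (z=6)
  B: rows 0-2 cols 6-7 -> outside (row miss)
  C: rows 3-5 cols 3-4 z=3 -> covers; best now C (z=3)
  D: rows 2-4 cols 0-2 -> outside (row miss)
  E: rows 3-8 cols 5-7 -> outside (col miss)
Winner: C at z=3

Answer: C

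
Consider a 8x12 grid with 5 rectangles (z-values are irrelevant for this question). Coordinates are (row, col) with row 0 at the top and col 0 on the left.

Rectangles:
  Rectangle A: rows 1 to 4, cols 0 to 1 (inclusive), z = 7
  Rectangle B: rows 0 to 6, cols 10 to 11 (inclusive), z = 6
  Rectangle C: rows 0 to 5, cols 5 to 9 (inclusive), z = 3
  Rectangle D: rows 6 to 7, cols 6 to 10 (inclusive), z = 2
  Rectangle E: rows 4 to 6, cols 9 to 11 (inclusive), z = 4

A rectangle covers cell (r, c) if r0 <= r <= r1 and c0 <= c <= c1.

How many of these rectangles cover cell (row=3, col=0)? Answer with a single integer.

Answer: 1

Derivation:
Check cell (3,0):
  A: rows 1-4 cols 0-1 -> covers
  B: rows 0-6 cols 10-11 -> outside (col miss)
  C: rows 0-5 cols 5-9 -> outside (col miss)
  D: rows 6-7 cols 6-10 -> outside (row miss)
  E: rows 4-6 cols 9-11 -> outside (row miss)
Count covering = 1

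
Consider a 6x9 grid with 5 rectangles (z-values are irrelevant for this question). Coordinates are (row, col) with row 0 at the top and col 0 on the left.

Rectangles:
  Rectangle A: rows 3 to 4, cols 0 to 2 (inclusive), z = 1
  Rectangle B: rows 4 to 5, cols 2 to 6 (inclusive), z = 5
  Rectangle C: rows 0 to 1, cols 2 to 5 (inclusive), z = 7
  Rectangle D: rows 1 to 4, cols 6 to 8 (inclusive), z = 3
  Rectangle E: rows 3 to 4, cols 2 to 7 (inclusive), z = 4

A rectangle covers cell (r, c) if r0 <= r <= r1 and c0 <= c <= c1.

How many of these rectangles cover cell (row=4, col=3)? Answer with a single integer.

Check cell (4,3):
  A: rows 3-4 cols 0-2 -> outside (col miss)
  B: rows 4-5 cols 2-6 -> covers
  C: rows 0-1 cols 2-5 -> outside (row miss)
  D: rows 1-4 cols 6-8 -> outside (col miss)
  E: rows 3-4 cols 2-7 -> covers
Count covering = 2

Answer: 2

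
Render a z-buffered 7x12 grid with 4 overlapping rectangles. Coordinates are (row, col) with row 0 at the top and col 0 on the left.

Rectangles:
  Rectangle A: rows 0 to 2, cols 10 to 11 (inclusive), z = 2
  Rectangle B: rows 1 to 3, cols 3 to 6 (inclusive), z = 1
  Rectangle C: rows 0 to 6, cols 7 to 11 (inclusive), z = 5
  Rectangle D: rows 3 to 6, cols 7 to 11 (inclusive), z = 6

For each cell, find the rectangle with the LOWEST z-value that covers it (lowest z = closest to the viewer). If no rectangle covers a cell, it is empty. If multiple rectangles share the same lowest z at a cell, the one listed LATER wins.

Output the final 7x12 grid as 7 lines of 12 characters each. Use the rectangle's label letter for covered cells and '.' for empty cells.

.......CCCAA
...BBBBCCCAA
...BBBBCCCAA
...BBBBCCCCC
.......CCCCC
.......CCCCC
.......CCCCC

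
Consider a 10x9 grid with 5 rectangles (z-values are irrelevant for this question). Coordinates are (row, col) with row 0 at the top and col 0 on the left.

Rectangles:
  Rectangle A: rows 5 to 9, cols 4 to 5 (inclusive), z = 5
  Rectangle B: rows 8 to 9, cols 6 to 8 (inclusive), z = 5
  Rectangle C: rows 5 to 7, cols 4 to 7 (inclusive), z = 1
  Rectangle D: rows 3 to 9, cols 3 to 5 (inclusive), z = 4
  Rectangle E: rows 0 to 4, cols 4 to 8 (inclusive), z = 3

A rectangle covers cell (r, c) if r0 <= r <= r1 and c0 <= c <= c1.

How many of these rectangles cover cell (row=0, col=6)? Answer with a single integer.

Answer: 1

Derivation:
Check cell (0,6):
  A: rows 5-9 cols 4-5 -> outside (row miss)
  B: rows 8-9 cols 6-8 -> outside (row miss)
  C: rows 5-7 cols 4-7 -> outside (row miss)
  D: rows 3-9 cols 3-5 -> outside (row miss)
  E: rows 0-4 cols 4-8 -> covers
Count covering = 1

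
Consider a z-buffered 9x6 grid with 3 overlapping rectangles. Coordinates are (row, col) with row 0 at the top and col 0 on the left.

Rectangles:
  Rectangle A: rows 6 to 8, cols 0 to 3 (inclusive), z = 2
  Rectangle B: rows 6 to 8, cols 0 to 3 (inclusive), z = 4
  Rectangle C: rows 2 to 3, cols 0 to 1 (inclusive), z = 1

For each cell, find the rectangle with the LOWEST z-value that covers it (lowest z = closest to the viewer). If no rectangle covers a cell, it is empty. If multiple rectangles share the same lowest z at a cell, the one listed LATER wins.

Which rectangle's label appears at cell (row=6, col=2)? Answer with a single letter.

Check cell (6,2):
  A: rows 6-8 cols 0-3 z=2 -> covers; best now A (z=2)
  B: rows 6-8 cols 0-3 z=4 -> covers; best now A (z=2)
  C: rows 2-3 cols 0-1 -> outside (row miss)
Winner: A at z=2

Answer: A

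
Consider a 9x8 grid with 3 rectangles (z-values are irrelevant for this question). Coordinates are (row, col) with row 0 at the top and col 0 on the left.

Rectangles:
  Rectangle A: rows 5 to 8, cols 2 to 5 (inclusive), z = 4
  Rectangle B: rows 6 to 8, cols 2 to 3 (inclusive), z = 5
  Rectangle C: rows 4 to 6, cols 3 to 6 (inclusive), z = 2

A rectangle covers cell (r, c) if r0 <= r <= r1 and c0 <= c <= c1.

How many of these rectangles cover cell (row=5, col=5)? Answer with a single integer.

Check cell (5,5):
  A: rows 5-8 cols 2-5 -> covers
  B: rows 6-8 cols 2-3 -> outside (row miss)
  C: rows 4-6 cols 3-6 -> covers
Count covering = 2

Answer: 2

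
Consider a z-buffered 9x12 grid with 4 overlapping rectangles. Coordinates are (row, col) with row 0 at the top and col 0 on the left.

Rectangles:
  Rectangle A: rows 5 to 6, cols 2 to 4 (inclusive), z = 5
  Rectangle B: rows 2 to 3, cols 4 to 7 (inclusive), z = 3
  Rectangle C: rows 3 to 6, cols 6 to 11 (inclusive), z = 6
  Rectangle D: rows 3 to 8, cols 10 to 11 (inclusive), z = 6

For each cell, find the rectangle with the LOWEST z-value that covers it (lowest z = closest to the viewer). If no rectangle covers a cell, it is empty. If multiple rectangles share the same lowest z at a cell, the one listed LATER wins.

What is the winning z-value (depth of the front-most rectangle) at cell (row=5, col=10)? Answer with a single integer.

Check cell (5,10):
  A: rows 5-6 cols 2-4 -> outside (col miss)
  B: rows 2-3 cols 4-7 -> outside (row miss)
  C: rows 3-6 cols 6-11 z=6 -> covers; best now C (z=6)
  D: rows 3-8 cols 10-11 z=6 -> covers; best now D (z=6)
Winner: D at z=6

Answer: 6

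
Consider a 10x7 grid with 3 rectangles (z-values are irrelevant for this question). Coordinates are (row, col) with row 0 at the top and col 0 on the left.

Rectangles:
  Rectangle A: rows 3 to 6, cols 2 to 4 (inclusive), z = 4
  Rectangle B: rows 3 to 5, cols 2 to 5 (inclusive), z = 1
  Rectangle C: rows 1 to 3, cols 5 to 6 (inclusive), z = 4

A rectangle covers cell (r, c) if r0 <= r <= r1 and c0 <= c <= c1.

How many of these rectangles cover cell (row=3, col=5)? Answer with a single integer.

Check cell (3,5):
  A: rows 3-6 cols 2-4 -> outside (col miss)
  B: rows 3-5 cols 2-5 -> covers
  C: rows 1-3 cols 5-6 -> covers
Count covering = 2

Answer: 2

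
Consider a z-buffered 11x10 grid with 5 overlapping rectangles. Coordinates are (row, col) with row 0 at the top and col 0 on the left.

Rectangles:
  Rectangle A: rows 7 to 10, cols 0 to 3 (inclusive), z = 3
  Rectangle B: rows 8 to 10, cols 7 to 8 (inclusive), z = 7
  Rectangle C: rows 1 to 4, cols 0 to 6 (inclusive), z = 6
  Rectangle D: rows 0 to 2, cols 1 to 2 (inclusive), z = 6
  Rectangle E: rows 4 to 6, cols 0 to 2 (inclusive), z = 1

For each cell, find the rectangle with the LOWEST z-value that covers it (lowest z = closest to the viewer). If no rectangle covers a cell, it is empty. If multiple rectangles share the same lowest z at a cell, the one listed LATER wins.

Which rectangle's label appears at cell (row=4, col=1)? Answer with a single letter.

Check cell (4,1):
  A: rows 7-10 cols 0-3 -> outside (row miss)
  B: rows 8-10 cols 7-8 -> outside (row miss)
  C: rows 1-4 cols 0-6 z=6 -> covers; best now C (z=6)
  D: rows 0-2 cols 1-2 -> outside (row miss)
  E: rows 4-6 cols 0-2 z=1 -> covers; best now E (z=1)
Winner: E at z=1

Answer: E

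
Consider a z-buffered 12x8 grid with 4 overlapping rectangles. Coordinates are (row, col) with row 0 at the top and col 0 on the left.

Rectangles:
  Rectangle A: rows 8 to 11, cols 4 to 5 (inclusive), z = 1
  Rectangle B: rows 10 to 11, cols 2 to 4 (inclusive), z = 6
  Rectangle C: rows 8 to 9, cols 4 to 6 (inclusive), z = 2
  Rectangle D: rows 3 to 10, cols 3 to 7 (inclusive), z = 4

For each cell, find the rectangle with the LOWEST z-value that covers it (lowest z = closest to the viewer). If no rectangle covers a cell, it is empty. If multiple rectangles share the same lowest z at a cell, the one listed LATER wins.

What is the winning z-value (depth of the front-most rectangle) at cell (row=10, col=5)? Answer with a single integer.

Answer: 1

Derivation:
Check cell (10,5):
  A: rows 8-11 cols 4-5 z=1 -> covers; best now A (z=1)
  B: rows 10-11 cols 2-4 -> outside (col miss)
  C: rows 8-9 cols 4-6 -> outside (row miss)
  D: rows 3-10 cols 3-7 z=4 -> covers; best now A (z=1)
Winner: A at z=1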